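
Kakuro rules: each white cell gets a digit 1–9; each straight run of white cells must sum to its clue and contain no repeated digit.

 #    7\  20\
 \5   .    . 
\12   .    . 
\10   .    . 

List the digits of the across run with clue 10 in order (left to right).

7 in 3 cells must be {1,2,4}.
The 12 across and the 7 down share only 4, so R2C1 = 4.
R2C2 = 12 − 4 = 8 completes the 12 across.
Given what's placed, R1C2 must be 3 to fit the 5 across and 20 down.
R3C2 = 20 − 11 = 9 completes the 20 down.
R1C1 = 5 − 3 = 2 completes the 5 across.
R3C1 = 10 − 9 = 1 completes the 10 across.

1, 9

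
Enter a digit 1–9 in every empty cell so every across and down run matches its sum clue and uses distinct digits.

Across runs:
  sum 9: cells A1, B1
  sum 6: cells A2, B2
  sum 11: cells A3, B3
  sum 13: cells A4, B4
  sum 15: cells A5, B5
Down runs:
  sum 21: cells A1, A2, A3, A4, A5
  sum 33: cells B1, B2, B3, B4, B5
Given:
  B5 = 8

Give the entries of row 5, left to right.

A5 = 15 − 8 = 7 completes the 15 across.

7 8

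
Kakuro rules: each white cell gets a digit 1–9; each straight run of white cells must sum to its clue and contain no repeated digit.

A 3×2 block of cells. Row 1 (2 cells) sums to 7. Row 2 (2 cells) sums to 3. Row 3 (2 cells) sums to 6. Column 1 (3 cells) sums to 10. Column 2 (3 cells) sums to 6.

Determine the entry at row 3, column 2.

1

3 in 2 cells must be {1,2}; 6 in 3 cells must be {1,2,3}.
Nothing is forced directly, so branch on (2,1), whose candidates are 1 or 2. If (2,1) = 2: that forces (2,2) = 1, (3,2) = 2, (1,2) = 3, after which (3,1) would have to be in {4} for the 6 across but in {1,3,5,7} for the 10 down — contradiction. So (2,1) = 1.
(2,2) = 3 − 1 = 2 completes the 3 across.
Given what's placed, (3,2) must be 1 to fit the 6 across and 6 down.
(1,2) = 6 − 3 = 3 completes the 6 down.
(3,1) = 6 − 1 = 5 completes the 6 across.
(1,1) = 7 − 3 = 4 completes the 7 across.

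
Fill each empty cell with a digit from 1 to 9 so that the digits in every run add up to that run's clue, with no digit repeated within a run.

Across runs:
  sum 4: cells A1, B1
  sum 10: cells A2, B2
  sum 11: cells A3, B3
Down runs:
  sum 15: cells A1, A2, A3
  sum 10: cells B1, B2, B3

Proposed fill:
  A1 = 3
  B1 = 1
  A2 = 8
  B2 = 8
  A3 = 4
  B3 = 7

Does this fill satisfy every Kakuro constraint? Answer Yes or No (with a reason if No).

No — the down run B1–B3 sums to 16, not 10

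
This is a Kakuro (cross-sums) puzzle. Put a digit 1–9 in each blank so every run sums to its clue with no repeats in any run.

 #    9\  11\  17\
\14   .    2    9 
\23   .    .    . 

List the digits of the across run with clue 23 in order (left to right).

23 in 3 cells must be {6,8,9}; 17 in 2 cells must be {8,9}.
R1C1 = 14 − 11 = 3 completes the 14 across.
R2C1 = 9 − 3 = 6 completes the 9 down.
R2C2 = 11 − 2 = 9 completes the 11 down.
R2C3 = 23 − 15 = 8 completes the 23 across.

6 9 8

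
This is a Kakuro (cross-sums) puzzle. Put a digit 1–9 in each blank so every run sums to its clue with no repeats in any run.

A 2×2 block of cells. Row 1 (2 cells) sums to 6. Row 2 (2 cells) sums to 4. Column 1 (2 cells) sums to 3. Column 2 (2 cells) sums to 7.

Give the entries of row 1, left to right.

2 4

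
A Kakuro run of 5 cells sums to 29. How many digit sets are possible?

8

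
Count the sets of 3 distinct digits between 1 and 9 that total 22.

3 distinct digits from 1–9 sum between 6 and 24.
Enumerating: {5,8,9}, {6,7,9}.

2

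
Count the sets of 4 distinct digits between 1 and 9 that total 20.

12

4 distinct digits from 1–9 sum between 10 and 30.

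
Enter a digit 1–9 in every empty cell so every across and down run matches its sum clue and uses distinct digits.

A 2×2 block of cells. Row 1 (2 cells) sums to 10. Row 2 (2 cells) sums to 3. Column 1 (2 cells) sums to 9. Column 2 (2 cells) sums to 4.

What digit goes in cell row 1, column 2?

3

3 in 2 cells must be {1,2}; 4 in 2 cells must be {1,3}.
The 3 across and the 4 down share only 1, so (2,2) = 1.
(1,2) = 4 − 1 = 3 completes the 4 down.
(2,1) = 3 − 1 = 2 completes the 3 across.
(1,1) = 10 − 3 = 7 completes the 10 across.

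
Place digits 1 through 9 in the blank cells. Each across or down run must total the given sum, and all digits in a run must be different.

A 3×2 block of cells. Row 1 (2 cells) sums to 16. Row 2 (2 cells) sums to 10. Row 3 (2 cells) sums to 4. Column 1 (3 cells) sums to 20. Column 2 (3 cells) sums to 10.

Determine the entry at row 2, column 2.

2

16 in 2 cells must be {7,9}; 4 in 2 cells must be {1,3}.
The 16 across and the 10 down share only 7, so (1,2) = 7.
The 4 across and the 20 down share only 3, so (3,1) = 3.
(3,2) = 4 − 3 = 1 completes the 4 across.
(1,1) = 16 − 7 = 9 completes the 16 across.
(2,1) = 20 − 12 = 8 completes the 20 down.
(2,2) = 10 − 8 = 2 completes the 10 across.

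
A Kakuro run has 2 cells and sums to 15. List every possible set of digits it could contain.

2 distinct digits from 1–9 sum between 3 and 17.

{6,9}; {7,8}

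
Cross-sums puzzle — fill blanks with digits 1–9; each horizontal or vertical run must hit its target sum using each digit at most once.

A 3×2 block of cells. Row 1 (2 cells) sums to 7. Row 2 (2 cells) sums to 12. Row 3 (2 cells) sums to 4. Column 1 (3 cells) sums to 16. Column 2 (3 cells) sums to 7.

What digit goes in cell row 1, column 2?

2

4 in 2 cells must be {1,3}; 7 in 3 cells must be {1,2,4}.
The 12 across and the 7 down share only 4, so (2,2) = 4.
Given what's placed, (3,2) must be 1 to fit the 4 across and 7 down.
(1,2) = 7 − 5 = 2 completes the 7 down.
(2,1) = 12 − 4 = 8 completes the 12 across.
(3,1) = 4 − 1 = 3 completes the 4 across.
(1,1) = 7 − 2 = 5 completes the 7 across.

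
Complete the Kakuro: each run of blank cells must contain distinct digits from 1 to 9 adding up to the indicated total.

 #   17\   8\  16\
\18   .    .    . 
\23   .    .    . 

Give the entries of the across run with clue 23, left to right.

8 6 9

23 in 3 cells must be {6,8,9}; 17 in 2 cells must be {8,9}; 16 in 2 cells must be {7,9}.
The 23 across and the 8 down share only 6, so R2C2 = 6.
Given what's placed, R2C3 must be 9 to fit the 23 across and 16 down.
R1C2 = 8 − 6 = 2 completes the 8 down.
R1C3 = 16 − 9 = 7 completes the 16 down.
R2C1 = 23 − 15 = 8 completes the 23 across.
R1C1 = 18 − 9 = 9 completes the 18 across.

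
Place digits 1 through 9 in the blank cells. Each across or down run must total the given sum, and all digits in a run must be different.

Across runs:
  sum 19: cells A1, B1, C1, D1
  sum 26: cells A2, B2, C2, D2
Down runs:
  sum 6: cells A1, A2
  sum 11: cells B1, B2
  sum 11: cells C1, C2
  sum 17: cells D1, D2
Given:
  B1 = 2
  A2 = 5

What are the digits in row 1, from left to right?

17 in 2 cells must be {8,9}.
A1 = 6 − 5 = 1 completes the 6 down.
Given what's placed, D1 must be 9 to fit the 19 across and 17 down.
B2 = 11 − 2 = 9 completes the 11 down.
D2 = 17 − 9 = 8 completes the 17 down.
C1 = 19 − 12 = 7 completes the 19 across.
C2 = 26 − 22 = 4 completes the 26 across.

1, 2, 7, 9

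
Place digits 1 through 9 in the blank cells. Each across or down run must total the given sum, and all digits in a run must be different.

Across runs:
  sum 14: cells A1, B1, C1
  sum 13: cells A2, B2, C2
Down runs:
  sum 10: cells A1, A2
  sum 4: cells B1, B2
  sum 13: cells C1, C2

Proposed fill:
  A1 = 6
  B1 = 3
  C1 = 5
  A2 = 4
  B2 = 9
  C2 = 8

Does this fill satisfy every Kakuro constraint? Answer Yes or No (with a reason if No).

No — the down run B1–B2 sums to 12, not 4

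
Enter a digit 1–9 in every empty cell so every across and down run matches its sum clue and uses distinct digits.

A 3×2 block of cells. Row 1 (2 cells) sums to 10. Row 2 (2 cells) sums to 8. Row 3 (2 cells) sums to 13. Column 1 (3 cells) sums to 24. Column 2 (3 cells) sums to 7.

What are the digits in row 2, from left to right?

24 in 3 cells must be {7,8,9}; 7 in 3 cells must be {1,2,4}.
The 8 across and the 24 down share only 7, so (2,1) = 7.
(2,2) = 8 − 7 = 1 completes the 8 across.
Given what's placed, (3,2) must be 4 to fit the 13 across and 7 down.
(1,2) = 7 − 5 = 2 completes the 7 down.
(3,1) = 13 − 4 = 9 completes the 13 across.
(1,1) = 10 − 2 = 8 completes the 10 across.

7, 1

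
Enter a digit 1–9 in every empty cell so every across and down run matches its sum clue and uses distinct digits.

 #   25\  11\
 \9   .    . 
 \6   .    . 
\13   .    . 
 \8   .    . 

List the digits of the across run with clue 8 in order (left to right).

7, 1

11 in 4 cells must be {1,2,3,5}.
Only 5 fits R3C2 under both its across sum 13 and down sum 11.
R3C1 = 13 − 5 = 8 completes the 13 across.
Nothing is forced directly, so branch on R2C2, whose candidates are 1 or 2. If R2C2 = 1: that forces R2C1 = 5, R4C1 = 3, after which R4C2 would have to be in {5} for the 8 across but in {2,3} for the 11 down — contradiction. So R2C2 = 2.
R2C1 = 6 − 2 = 4 completes the 6 across.
No cell is forced outright now. R1C1 can only be 6 or 7 (the digits allowed by both its 9 across and its 25 down). If R1C1 = 7: then R1C2 would have to be in {2} for the 9 across but in {1,3} for the 11 down — contradiction. So R1C1 = 6.
R1C2 = 9 − 6 = 3 completes the 9 across.
R4C1 = 25 − 18 = 7 completes the 25 down.
R4C2 = 8 − 7 = 1 completes the 8 across.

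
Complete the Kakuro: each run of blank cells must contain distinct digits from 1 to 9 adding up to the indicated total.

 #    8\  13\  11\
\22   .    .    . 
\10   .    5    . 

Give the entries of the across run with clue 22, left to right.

R1C2 = 13 − 5 = 8 completes the 13 down.
Given what's placed, R1C1 must be 5 to fit the 22 across and 8 down.
R1C3 = 22 − 13 = 9 completes the 22 across.
R2C1 = 8 − 5 = 3 completes the 8 down.
R2C3 = 10 − 8 = 2 completes the 10 across.

5 8 9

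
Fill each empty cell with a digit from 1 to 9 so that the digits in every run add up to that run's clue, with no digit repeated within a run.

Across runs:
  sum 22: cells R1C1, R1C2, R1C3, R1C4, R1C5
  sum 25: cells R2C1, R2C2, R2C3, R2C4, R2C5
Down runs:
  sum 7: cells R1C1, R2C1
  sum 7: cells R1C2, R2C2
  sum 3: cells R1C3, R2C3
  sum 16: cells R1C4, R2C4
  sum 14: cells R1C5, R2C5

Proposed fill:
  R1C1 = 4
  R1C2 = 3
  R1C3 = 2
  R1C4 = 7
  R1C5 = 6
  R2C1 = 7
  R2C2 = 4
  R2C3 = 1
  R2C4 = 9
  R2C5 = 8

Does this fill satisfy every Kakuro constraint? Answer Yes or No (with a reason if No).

No — the down run R1C1–R2C1 sums to 11, not 7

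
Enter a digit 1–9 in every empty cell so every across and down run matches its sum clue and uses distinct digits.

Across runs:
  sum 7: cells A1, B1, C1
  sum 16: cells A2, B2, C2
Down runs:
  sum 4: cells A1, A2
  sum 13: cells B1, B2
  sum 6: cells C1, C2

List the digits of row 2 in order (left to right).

3 9 4

7 in 3 cells must be {1,2,4}; 4 in 2 cells must be {1,3}.
The 7 across and the 4 down share only 1, so A1 = 1.
Given what's placed, B1 must be 4 to fit the 7 across and 13 down.
C1 = 7 − 5 = 2 completes the 7 across.
A2 = 4 − 1 = 3 completes the 4 down.
B2 = 13 − 4 = 9 completes the 13 down.
C2 = 16 − 12 = 4 completes the 16 across.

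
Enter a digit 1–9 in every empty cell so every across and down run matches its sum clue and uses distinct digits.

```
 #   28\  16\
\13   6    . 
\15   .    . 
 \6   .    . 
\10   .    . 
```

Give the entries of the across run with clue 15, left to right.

9, 6

R1C2 = 13 − 6 = 7 completes the 13 across.
R2C2 = 6: the only remaining digit allowed by both the 15 across and the 16 down.
Given what's placed, R3C1 must be 5 to fit the 6 across and 28 down.
R3C2 = 6 − 5 = 1 completes the 6 across.
R4C2 = 16 − 14 = 2 completes the 16 down.
R2C1 = 15 − 6 = 9 completes the 15 across.
R4C1 = 10 − 2 = 8 completes the 10 across.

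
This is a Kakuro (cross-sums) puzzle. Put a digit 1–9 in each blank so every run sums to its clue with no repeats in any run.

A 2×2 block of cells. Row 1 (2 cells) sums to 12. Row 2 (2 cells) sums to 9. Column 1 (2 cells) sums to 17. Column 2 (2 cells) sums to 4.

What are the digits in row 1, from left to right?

17 in 2 cells must be {8,9}; 4 in 2 cells must be {1,3}.
The 12 across and the 4 down share only 3, so (1,2) = 3.
The 9 across and the 17 down share only 8, so (2,1) = 8.
(2,2) = 9 − 8 = 1 completes the 9 across.
(1,1) = 12 − 3 = 9 completes the 12 across.

9, 3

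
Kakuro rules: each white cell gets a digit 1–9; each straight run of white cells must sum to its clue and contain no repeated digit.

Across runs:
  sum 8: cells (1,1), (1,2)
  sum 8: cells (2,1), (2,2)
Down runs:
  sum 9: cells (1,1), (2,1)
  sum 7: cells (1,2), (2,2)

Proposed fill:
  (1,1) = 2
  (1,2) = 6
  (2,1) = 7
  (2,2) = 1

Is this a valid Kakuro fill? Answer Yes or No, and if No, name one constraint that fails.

Across: 2+6=8; 7+1=8. Down: 2+7=9; 6+1=7. No digit repeats within any run.

Yes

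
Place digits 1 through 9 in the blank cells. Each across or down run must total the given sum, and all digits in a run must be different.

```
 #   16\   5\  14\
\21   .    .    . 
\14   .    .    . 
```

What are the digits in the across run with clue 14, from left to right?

7 1 6

16 in 2 cells must be {7,9}.
The 21 across and the 5 down share only 4, so R1C2 = 4.
R2C2 = 5 − 4 = 1 completes the 5 down.
Given what's placed, R1C1 must be 9 to fit the 21 across and 16 down.
R1C3 = 21 − 13 = 8 completes the 21 across.
R2C1 = 16 − 9 = 7 completes the 16 down.
R2C3 = 14 − 8 = 6 completes the 14 across.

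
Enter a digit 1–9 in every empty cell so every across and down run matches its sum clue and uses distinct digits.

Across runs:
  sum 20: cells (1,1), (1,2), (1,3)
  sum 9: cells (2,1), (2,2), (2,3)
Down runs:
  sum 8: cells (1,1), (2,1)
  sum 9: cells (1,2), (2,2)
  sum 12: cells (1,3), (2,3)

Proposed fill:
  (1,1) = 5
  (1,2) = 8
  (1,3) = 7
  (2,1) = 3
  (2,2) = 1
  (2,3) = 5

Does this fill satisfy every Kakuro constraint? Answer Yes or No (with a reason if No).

Yes

Across: 5+8+7=20; 3+1+5=9. Down: 5+3=8; 8+1=9; 7+5=12. No digit repeats within any run.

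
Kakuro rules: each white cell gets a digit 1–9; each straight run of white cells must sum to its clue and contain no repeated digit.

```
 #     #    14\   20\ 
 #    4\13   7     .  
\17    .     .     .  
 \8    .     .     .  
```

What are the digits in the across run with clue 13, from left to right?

7 6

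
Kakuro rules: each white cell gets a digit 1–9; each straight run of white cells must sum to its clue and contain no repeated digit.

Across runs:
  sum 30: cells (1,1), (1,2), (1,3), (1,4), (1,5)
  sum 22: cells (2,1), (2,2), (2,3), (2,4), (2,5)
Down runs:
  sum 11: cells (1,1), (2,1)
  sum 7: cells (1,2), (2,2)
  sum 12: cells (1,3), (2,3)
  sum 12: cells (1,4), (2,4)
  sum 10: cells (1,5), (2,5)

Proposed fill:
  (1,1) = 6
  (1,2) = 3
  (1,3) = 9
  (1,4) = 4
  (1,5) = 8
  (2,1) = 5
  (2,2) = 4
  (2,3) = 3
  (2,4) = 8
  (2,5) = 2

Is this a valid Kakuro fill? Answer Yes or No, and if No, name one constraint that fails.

Yes

Across: 6+3+9+4+8=30; 5+4+3+8+2=22. Down: 6+5=11; 3+4=7; 9+3=12; 4+8=12; 8+2=10. No digit repeats within any run.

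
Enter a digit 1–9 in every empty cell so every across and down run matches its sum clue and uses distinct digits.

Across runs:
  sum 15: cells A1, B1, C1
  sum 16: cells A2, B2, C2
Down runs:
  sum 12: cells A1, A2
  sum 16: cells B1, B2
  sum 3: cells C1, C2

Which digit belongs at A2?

8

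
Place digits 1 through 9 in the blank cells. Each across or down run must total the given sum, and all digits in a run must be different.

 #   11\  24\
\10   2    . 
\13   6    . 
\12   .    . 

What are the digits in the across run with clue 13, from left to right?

6, 7

24 in 3 cells must be {7,8,9}.
R1C2 = 10 − 2 = 8 completes the 10 across.
R2C2 = 13 − 6 = 7 completes the 13 across.
R3C1 = 11 − 8 = 3 completes the 11 down.
R3C2 = 12 − 3 = 9 completes the 12 across.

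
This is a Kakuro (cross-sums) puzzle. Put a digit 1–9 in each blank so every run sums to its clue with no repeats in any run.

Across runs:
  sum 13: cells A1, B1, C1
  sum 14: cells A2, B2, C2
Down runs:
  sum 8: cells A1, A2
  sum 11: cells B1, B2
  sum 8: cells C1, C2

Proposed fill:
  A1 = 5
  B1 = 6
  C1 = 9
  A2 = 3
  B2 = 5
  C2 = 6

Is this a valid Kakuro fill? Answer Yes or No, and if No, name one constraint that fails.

No — the down run C1–C2 sums to 15, not 8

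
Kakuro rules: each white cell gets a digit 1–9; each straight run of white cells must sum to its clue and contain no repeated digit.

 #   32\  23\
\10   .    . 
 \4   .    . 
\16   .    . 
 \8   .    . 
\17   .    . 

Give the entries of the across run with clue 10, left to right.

4 in 2 cells must be {1,3}; 16 in 2 cells must be {7,9}; 17 in 2 cells must be {8,9}.
Only 3 fits R2C1 under both its across sum 4 and down sum 32.
R2C2 = 4 − 3 = 1 completes the 4 across.
Nothing is forced directly, so branch on R4C1, whose candidates are 5 or 7. If R4C1 = 7: that forces R3C1 = 9, R3C2 = 7, after which R4C2 would have to be in {1} for the 8 across but in {2,3,4,5,6,8,9} for the 23 down — contradiction. So R4C1 = 5.
R4C2 = 8 − 5 = 3 completes the 8 across.
No cell is forced outright now. R5C2 can only be 8 or 9 (the digits allowed by both its 17 across and its 23 down). If R5C2 = 9: then R3C2 would have to be in {7,9} for the 16 across but in {2,4,6,8} for the 23 down — contradiction. So R5C2 = 8.
R5C1 = 17 − 8 = 9 completes the 17 across.
Given what's placed, R3C1 must be 7 to fit the 16 across and 32 down.
R3C2 = 16 − 7 = 9 completes the 16 across.
R1C1 = 32 − 24 = 8 completes the 32 down.
R1C2 = 10 − 8 = 2 completes the 10 across.

8 2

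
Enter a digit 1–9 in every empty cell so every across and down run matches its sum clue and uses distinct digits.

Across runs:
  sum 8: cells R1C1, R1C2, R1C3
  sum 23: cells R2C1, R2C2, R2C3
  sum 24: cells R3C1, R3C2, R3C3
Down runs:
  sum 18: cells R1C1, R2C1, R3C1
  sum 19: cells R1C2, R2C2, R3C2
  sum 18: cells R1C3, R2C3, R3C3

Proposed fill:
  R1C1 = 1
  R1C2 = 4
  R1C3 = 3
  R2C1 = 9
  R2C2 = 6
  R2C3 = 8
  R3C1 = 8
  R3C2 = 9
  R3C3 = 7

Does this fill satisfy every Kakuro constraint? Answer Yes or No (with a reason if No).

Yes

Across: 1+4+3=8; 9+6+8=23; 8+9+7=24. Down: 1+9+8=18; 4+6+9=19; 3+8+7=18. No digit repeats within any run.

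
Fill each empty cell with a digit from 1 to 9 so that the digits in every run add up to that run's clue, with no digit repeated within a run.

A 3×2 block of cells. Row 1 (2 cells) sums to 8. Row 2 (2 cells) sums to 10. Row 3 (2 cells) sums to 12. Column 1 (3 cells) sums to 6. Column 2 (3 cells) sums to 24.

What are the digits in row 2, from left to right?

2 8

6 in 3 cells must be {1,2,3}; 24 in 3 cells must be {7,8,9}.
The 8 across and the 24 down share only 7, so (1,2) = 7.
The 12 across and the 6 down share only 3, so (3,1) = 3.
(3,2) = 12 − 3 = 9 completes the 12 across.
(1,1) = 8 − 7 = 1 completes the 8 across.
(2,1) = 6 − 4 = 2 completes the 6 down.
(2,2) = 10 − 2 = 8 completes the 10 across.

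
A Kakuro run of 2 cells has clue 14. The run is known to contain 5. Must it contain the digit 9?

The only way to make 14 from 2 distinct digits under that restriction is {5,9}, which contains 9.

Yes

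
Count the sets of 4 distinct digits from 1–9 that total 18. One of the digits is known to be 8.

4 distinct digits from 1–9 sum between 10 and 30.
Keeping only sets containing 8.
Enumerating: {1,2,7,8}, {1,3,6,8}, {1,4,5,8}, {2,3,5,8}.

4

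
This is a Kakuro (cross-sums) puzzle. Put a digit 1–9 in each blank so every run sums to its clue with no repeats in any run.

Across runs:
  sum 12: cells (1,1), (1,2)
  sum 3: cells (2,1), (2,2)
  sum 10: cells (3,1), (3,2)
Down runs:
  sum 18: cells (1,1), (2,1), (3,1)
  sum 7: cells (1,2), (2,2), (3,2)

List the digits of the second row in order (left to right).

3 in 2 cells must be {1,2}; 7 in 3 cells must be {1,2,4}.
The 12 across and the 7 down share only 4, so (1,2) = 4.
(1,1) = 12 − 4 = 8 completes the 12 across.
Given what's placed, (2,1) must be 1 to fit the 3 across and 18 down.
(2,2) = 3 − 1 = 2 completes the 3 across.
(3,1) = 18 − 9 = 9 completes the 18 down.
(3,2) = 10 − 9 = 1 completes the 10 across.

1 2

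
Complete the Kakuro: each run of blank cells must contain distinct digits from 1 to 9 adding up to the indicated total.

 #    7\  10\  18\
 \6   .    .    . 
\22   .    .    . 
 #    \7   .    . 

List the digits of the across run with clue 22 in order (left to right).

6 in 3 cells must be {1,2,3}.
Nothing is forced directly, so branch on R2C1, whose candidates are 5 or 6. If R2C1 = 5: that forces R1C1 = 2, after which R2C2 would have to be in {8,9} for the 22 across but in {1,2,3,4,5,6,7} for the 10 down — contradiction. So R2C1 = 6.
R1C1 = 7 − 6 = 1 completes the 7 down.
Given what's placed, R2C2 must be 7 to fit the 22 across and 10 down.
R2C3 = 22 − 13 = 9 completes the 22 across.

6 7 9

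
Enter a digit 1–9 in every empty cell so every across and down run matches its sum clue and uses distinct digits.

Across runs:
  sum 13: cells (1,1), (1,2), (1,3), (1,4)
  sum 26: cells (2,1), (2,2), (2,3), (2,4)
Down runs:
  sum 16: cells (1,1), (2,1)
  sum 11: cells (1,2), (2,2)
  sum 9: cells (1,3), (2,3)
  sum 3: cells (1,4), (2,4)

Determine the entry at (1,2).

16 in 2 cells must be {7,9}; 3 in 2 cells must be {1,2}.
Only 7 fits (1,1) under both its across sum 13 and down sum 16.
(2,1) = 16 − 7 = 9 completes the 16 down.
Given what's placed, (2,4) must be 2 to fit the 26 across and 3 down.
(1,4) = 3 − 2 = 1 completes the 3 down.
No cell is forced outright now. (2,2) can only be 7 or 8 (the digits allowed by both its 26 across and its 11 down). If (2,2) = 7: then (1,2) would have to be in {2,3} for the 13 across but in {4} for the 11 down — contradiction. So (2,2) = 8.
(1,2) = 11 − 8 = 3 completes the 11 down.

3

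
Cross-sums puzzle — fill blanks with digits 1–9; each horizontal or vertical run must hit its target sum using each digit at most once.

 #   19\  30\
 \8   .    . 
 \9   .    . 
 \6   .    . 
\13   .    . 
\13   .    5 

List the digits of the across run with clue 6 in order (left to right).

2 4

R5C1 = 13 − 5 = 8 completes the 13 across.
Given what's placed, R4C1 must be 5 to fit the 13 across and 19 down.
R4C2 = 13 − 5 = 8 completes the 13 across.
Nothing is forced directly, so branch on R3C1, whose candidates are 1 or 2. If R3C1 = 1: then R3C2 would have to be in {5} for the 6 across but in {1,2,4,6,7,9} for the 30 down — contradiction. So R3C1 = 2.
R3C2 = 6 − 2 = 4 completes the 6 across.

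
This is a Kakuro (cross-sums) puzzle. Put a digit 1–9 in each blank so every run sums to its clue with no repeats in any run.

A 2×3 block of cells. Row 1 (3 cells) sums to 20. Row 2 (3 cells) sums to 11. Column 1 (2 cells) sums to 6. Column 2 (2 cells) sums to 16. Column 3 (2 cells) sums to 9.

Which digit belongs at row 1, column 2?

16 in 2 cells must be {7,9}.
The 11 across and the 16 down share only 7, so (2,2) = 7.
(1,2) = 16 − 7 = 9 completes the 16 down.
Given what's placed, (2,1) must be 1 to fit the 11 across and 6 down.
(2,3) = 11 − 8 = 3 completes the 11 across.
(1,1) = 6 − 1 = 5 completes the 6 down.
(1,3) = 20 − 14 = 6 completes the 20 across.

9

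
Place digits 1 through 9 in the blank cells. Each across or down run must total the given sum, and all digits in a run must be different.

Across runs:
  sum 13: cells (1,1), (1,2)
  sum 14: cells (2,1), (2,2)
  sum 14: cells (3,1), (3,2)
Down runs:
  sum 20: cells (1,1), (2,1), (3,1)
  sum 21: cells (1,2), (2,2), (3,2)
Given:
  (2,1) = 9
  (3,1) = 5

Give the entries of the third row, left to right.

5 9

(1,1) = 20 − 14 = 6 completes the 20 down.
(1,2) = 13 − 6 = 7 completes the 13 across.
(2,2) = 14 − 9 = 5 completes the 14 across.
(3,2) = 14 − 5 = 9 completes the 14 across.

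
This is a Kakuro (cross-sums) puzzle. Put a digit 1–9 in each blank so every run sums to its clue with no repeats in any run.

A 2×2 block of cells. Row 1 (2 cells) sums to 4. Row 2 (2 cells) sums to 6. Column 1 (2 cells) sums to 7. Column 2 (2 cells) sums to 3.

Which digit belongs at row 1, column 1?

3

4 in 2 cells must be {1,3}; 3 in 2 cells must be {1,2}.
The 4 across and the 3 down share only 1, so (1,2) = 1.
(2,2) = 3 − 1 = 2 completes the 3 down.
(1,1) = 4 − 1 = 3 completes the 4 across.
(2,1) = 6 − 2 = 4 completes the 6 across.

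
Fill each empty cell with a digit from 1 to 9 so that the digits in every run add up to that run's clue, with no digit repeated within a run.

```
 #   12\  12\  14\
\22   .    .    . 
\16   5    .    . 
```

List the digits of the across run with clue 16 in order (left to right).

5 3 8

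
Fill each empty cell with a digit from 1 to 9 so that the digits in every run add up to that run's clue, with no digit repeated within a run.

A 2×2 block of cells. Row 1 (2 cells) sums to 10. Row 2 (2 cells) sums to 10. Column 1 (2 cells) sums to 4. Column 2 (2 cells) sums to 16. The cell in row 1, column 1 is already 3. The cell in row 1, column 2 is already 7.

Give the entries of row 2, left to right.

1 9

4 in 2 cells must be {1,3}; 16 in 2 cells must be {7,9}.
(2,1) = 4 − 3 = 1 completes the 4 down.
(2,2) = 10 − 1 = 9 completes the 10 across.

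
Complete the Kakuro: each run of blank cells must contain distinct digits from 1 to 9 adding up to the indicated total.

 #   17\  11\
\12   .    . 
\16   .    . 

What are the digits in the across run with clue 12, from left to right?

8 4

16 in 2 cells must be {7,9}; 17 in 2 cells must be {8,9}.
The 16 across and the 17 down share only 9, so R2C1 = 9.
R2C2 = 16 − 9 = 7 completes the 16 across.
R1C1 = 17 − 9 = 8 completes the 17 down.
R1C2 = 12 − 8 = 4 completes the 12 across.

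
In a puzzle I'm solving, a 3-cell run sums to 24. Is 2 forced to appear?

No

The only way to make 24 from 3 distinct digits is {7,8,9}, which does not contain 2.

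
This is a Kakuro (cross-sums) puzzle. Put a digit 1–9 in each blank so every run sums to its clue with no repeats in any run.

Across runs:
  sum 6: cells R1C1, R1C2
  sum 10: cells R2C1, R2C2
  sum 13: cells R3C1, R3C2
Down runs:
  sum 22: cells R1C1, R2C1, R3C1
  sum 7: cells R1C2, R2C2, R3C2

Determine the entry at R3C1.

9

7 in 3 cells must be {1,2,4}.
The 6 across and the 22 down share only 5, so R1C1 = 5.
R1C2 = 6 − 5 = 1 completes the 6 across.
Given what's placed, R3C2 must be 4 to fit the 13 across and 7 down.
R2C2 = 7 − 5 = 2 completes the 7 down.
R3C1 = 13 − 4 = 9 completes the 13 across.
R2C1 = 10 − 2 = 8 completes the 10 across.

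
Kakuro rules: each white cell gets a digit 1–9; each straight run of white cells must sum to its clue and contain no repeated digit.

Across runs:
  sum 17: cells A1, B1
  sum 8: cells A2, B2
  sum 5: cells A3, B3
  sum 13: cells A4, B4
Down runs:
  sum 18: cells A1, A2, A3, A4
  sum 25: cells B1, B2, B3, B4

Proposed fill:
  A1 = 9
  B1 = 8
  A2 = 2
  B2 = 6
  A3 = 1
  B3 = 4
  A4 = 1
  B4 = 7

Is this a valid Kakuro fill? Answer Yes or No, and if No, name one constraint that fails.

No — the down run A1–A4 sums to 13, not 18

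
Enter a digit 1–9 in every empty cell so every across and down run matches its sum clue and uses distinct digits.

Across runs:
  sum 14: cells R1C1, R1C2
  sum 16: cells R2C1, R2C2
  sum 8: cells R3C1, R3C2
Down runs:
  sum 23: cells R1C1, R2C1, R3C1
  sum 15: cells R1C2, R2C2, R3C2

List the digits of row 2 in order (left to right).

16 in 2 cells must be {7,9}; 23 in 3 cells must be {6,8,9}.
The 16 across and the 23 down share only 9, so R2C1 = 9.
R2C2 = 16 − 9 = 7 completes the 16 across.
Given what's placed, R3C1 must be 6 to fit the 8 across and 23 down.
R3C2 = 8 − 6 = 2 completes the 8 across.
R1C1 = 23 − 15 = 8 completes the 23 down.
R1C2 = 14 − 8 = 6 completes the 14 across.

9 7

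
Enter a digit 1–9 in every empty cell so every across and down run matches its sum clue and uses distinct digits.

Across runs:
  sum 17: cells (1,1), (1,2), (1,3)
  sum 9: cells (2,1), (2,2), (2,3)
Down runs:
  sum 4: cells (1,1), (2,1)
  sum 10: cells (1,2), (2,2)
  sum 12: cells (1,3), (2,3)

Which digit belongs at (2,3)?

5

4 in 2 cells must be {1,3}.
Nothing is forced directly, so branch on (2,3), whose candidates are 3 or 4 or 5. If (2,3) = 3: that forces (1,3) = 9, (2,1) = 1, after which (2,2) would have to be in {5} for the 9 across but in {1,2,3,4,6,7,8,9} for the 10 down — contradiction. If (2,3) = 4: that forces (1,3) = 8, (2,1) = 3, (2,2) = 2, after which (1,1) would have to be in {2,3,4,5,6,7} for the 17 across but in {1} for the 4 down — contradiction. So (2,3) = 5.
(1,3) = 12 − 5 = 7 completes the 12 down.
Given what's placed, (1,1) must be 1 to fit the 17 across and 4 down.
(1,2) = 17 − 8 = 9 completes the 17 across.
(2,1) = 4 − 1 = 3 completes the 4 down.
(2,2) = 9 − 8 = 1 completes the 9 across.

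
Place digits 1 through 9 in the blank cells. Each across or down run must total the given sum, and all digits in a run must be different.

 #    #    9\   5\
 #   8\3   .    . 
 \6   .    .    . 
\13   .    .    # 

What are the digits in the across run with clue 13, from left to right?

7 6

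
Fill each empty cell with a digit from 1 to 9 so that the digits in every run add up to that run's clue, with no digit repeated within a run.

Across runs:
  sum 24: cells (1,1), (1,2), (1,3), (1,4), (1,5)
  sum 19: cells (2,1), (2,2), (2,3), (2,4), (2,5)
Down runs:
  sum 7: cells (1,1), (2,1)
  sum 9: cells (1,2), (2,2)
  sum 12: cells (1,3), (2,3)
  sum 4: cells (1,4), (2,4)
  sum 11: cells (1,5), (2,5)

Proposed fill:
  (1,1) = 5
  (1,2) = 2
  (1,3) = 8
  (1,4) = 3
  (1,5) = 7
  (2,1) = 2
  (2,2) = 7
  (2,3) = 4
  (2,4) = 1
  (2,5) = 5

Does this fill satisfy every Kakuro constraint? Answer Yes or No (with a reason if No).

No — the down run (1,5)–(2,5) sums to 12, not 11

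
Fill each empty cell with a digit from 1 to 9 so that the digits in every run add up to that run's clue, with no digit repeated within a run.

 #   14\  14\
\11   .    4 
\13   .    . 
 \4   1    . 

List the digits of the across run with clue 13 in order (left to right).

4 in 2 cells must be {1,3}.
R1C1 = 11 − 4 = 7 completes the 11 across.
R2C1 = 14 − 8 = 6 completes the 14 down.
R2C2 = 13 − 6 = 7 completes the 13 across.
R3C2 = 4 − 1 = 3 completes the 4 across.

6 7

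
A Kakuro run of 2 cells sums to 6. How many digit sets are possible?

2 distinct digits from 1–9 sum between 3 and 17.
Enumerating: {1,5}, {2,4}.

2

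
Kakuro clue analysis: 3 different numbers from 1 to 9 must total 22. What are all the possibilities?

{5,8,9}; {6,7,9}

3 distinct digits from 1–9 sum between 6 and 24.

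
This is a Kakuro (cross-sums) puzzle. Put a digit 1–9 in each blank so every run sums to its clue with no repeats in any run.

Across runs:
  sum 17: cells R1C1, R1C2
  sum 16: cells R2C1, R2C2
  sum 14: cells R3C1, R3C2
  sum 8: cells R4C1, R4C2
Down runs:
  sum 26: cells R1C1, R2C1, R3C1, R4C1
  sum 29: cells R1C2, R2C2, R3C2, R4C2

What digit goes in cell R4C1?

17 in 2 cells must be {8,9}; 16 in 2 cells must be {7,9}; 29 in 4 cells must be {5,7,8,9}.
Nothing is forced directly, so branch on R4C2, whose candidates are 5 or 7. If R4C2 = 7: that forces R2C2 = 9, after which R4C1 would have to be in {1} for the 8 across but in {2,3,4,5,6,7,8,9} for the 26 down — contradiction. So R4C2 = 5.
R4C1 = 8 − 5 = 3 completes the 8 across.

3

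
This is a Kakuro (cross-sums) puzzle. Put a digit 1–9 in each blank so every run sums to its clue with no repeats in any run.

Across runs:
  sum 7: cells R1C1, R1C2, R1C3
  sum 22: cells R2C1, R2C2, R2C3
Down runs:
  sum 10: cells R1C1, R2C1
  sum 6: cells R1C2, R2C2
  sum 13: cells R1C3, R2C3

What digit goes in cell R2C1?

8

7 in 3 cells must be {1,2,4}.
The 7 across and the 13 down share only 4, so R1C3 = 4.
The 22 across and the 6 down share only 5, so R2C2 = 5.
R2C3 = 13 − 4 = 9 completes the 13 down.
R1C2 = 6 − 5 = 1 completes the 6 down.
R2C1 = 22 − 14 = 8 completes the 22 across.
R1C1 = 7 − 5 = 2 completes the 7 across.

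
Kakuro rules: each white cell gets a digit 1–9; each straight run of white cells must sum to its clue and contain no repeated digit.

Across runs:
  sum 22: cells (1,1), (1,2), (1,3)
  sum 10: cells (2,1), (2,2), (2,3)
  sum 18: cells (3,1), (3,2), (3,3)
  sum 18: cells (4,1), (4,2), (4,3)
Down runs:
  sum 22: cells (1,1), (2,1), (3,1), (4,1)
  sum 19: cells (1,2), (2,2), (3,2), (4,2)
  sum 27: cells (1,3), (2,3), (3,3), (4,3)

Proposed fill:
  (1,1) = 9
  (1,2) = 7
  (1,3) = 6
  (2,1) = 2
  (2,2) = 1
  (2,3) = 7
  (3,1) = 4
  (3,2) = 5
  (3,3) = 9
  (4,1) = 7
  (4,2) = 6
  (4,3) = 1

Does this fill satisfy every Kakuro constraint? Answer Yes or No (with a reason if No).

No — the across run (4,1)–(4,3) sums to 14, not 18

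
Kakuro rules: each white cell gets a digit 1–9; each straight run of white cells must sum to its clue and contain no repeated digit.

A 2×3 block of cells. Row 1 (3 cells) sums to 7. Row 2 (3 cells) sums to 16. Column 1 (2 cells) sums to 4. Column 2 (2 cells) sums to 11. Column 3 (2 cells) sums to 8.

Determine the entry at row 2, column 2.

7 in 3 cells must be {1,2,4}; 4 in 2 cells must be {1,3}.
The 7 across and the 4 down share only 1, so (1,1) = 1.
Given what's placed, (1,3) must be 2 to fit the 7 across and 8 down.
(2,1) = 4 − 1 = 3 completes the 4 down.
(2,3) = 8 − 2 = 6 completes the 8 down.
(1,2) = 7 − 3 = 4 completes the 7 across.
(2,2) = 16 − 9 = 7 completes the 16 across.

7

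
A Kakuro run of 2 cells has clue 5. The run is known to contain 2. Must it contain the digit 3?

Yes

The only way to make 5 from 2 distinct digits under that restriction is {2,3}, which contains 3.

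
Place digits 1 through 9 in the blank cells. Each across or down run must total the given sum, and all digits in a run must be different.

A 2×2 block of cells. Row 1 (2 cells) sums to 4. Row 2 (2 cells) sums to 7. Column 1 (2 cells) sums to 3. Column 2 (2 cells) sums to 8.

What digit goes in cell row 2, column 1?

2

4 in 2 cells must be {1,3}; 3 in 2 cells must be {1,2}.
The 4 across and the 3 down share only 1, so (1,1) = 1.
(1,2) = 4 − 1 = 3 completes the 4 across.
(2,1) = 3 − 1 = 2 completes the 3 down.
(2,2) = 7 − 2 = 5 completes the 7 across.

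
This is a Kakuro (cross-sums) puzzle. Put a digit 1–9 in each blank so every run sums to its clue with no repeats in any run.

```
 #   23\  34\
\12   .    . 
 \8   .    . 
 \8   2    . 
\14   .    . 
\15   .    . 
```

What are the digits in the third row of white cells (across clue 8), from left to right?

34 in 5 cells must be {4,6,7,8,9}.
R3C2 = 8 − 2 = 6 completes the 8 across.

2 6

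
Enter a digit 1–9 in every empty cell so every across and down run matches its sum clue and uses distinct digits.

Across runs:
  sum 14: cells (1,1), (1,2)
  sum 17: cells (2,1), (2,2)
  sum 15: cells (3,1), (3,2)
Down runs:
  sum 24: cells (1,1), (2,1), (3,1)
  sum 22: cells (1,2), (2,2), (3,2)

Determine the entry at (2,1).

17 in 2 cells must be {8,9}; 24 in 3 cells must be {7,8,9}.
Nothing is forced directly, so branch on (1,1), whose candidates are 8 or 9. If (1,1) = 8: that forces (1,2) = 6, (2,1) = 9, after which (2,2) would have to be in {8} for the 17 across but in {7,9} for the 22 down — contradiction. So (1,1) = 9.
(1,2) = 14 − 9 = 5 completes the 14 across.
Given what's placed, (2,1) must be 8 to fit the 17 across and 24 down.
(2,2) = 17 − 8 = 9 completes the 17 across.
(3,1) = 24 − 17 = 7 completes the 24 down.
(3,2) = 15 − 7 = 8 completes the 15 across.

8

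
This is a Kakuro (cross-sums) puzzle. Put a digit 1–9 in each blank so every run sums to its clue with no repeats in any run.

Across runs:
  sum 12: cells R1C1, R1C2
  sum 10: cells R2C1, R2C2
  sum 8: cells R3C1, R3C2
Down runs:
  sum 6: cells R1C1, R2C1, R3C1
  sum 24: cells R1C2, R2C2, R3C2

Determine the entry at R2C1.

6 in 3 cells must be {1,2,3}; 24 in 3 cells must be {7,8,9}.
The 12 across and the 6 down share only 3, so R1C1 = 3.
R1C2 = 12 − 3 = 9 completes the 12 across.
Given what's placed, R3C2 must be 7 to fit the 8 across and 24 down.
R2C2 = 24 − 16 = 8 completes the 24 down.
R3C1 = 8 − 7 = 1 completes the 8 across.
R2C1 = 10 − 8 = 2 completes the 10 across.

2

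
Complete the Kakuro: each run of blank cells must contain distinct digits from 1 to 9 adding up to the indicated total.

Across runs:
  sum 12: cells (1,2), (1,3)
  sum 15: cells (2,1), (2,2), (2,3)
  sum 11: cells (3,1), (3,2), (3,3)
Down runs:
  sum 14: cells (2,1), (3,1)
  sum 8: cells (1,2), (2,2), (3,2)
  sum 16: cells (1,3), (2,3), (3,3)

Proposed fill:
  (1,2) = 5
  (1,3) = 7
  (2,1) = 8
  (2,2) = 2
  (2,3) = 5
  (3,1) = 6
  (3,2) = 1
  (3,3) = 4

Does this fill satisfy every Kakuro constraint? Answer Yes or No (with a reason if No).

Across: 5+7=12; 8+2+5=15; 6+1+4=11. Down: 8+6=14; 5+2+1=8; 7+5+4=16. No digit repeats within any run.

Yes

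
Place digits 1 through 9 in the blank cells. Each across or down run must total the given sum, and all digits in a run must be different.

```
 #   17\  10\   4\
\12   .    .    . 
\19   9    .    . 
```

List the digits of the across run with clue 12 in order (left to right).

17 in 2 cells must be {8,9}; 4 in 2 cells must be {1,3}.
R1C1 = 17 − 9 = 8 completes the 17 down.
Given what's placed, R2C3 must be 3 to fit the 19 across and 4 down.
R1C3 = 4 − 3 = 1 completes the 4 down.
R2C2 = 19 − 12 = 7 completes the 19 across.
R1C2 = 12 − 9 = 3 completes the 12 across.

8 3 1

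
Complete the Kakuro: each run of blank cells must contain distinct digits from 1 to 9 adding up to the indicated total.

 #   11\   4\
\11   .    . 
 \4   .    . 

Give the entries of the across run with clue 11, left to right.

4 in 2 cells must be {1,3}.
The 11 across and the 4 down share only 3, so R1C2 = 3.
The 4 across and the 11 down share only 3, so R2C1 = 3.
R2C2 = 4 − 3 = 1 completes the 4 across.
R1C1 = 11 − 3 = 8 completes the 11 across.

8 3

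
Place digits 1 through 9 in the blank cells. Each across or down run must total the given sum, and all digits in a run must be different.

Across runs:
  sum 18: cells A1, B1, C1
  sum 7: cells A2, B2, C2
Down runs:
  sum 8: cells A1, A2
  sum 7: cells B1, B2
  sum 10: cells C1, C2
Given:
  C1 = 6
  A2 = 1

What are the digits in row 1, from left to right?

7 in 3 cells must be {1,2,4}.
A1 = 8 − 1 = 7 completes the 8 down.
B1 = 18 − 13 = 5 completes the 18 across.
B2 = 7 − 5 = 2 completes the 7 down.
C2 = 7 − 3 = 4 completes the 7 across.

7, 5, 6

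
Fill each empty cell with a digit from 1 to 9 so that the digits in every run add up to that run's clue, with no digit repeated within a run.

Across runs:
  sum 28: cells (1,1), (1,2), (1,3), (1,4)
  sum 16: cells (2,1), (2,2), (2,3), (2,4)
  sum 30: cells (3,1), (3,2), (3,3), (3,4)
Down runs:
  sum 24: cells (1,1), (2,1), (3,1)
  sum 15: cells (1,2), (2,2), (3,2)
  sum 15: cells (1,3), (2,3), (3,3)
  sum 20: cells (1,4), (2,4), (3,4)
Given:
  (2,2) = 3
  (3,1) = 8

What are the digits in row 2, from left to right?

7, 3, 1, 5

30 in 4 cells must be {6,7,8,9}; 24 in 3 cells must be {7,8,9}.
Given what's placed, (2,1) must be 7 to fit the 16 across and 24 down.
Given what's placed, (3,2) must be 7 to fit the 30 across and 15 down.
(1,1) = 24 − 15 = 9 completes the 24 down.
(1,2) = 15 − 10 = 5 completes the 15 down.
Nothing is forced directly, so branch on (2,4), whose candidates are 4 or 5. If (2,4) = 4: then (1,4) would have to be in {6,8} for the 28 across but in {7,9} for the 20 down — contradiction. So (2,4) = 5.
(2,3) = 16 − 15 = 1 completes the 16 across.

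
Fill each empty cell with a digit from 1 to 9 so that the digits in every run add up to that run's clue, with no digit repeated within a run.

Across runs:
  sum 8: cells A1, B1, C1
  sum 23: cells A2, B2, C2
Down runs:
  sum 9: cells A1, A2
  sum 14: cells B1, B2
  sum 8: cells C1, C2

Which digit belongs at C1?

23 in 3 cells must be {6,8,9}.
The 8 across and the 14 down share only 5, so B1 = 5.
B2 = 14 − 5 = 9 completes the 14 down.
Given what's placed, C2 must be 6 to fit the 23 across and 8 down.
C1 = 8 − 6 = 2 completes the 8 down.
A2 = 23 − 15 = 8 completes the 23 across.
A1 = 8 − 7 = 1 completes the 8 across.

2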